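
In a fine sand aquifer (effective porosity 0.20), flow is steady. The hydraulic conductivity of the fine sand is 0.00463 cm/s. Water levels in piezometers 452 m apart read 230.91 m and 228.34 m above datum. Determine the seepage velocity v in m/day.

0.114

Convert K: 0.00463 cm/s × 864 = 4.000 m/day.
Hydraulic gradient i = (230.91 − 228.34) / 452 = 2.57 / 452 = 0.005686.
Darcy flux q = K · i = 4.000 × 0.005686 = 0.02275 m/day.
Seepage velocity v = q / n_e = 0.02275 / 0.20 = 0.1137 m/day.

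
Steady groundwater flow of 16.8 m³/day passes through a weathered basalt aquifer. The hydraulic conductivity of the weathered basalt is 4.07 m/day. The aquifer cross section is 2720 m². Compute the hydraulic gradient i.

From Q = K·A·i, i = Q / (K·A) = 16.8 / (4.070 × 2720) = 0.001518.

0.00152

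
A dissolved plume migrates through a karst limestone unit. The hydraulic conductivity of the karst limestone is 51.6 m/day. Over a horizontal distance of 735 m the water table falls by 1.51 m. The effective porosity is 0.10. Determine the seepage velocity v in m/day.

1.06

Hydraulic gradient i = Δh / L = 1.51 / 735 = 0.002054.
Darcy flux q = K · i = 51.60 × 0.002054 = 0.1060 m/day.
Seepage velocity v = q / n_e = 0.1060 / 0.10 = 1.060 m/day.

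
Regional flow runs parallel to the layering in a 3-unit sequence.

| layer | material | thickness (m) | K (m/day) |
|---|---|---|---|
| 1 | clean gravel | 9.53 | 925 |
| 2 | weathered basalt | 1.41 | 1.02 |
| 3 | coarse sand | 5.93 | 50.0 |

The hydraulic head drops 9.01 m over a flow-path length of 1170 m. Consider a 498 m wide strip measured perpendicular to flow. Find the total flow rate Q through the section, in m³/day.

Flow is parallel to layering, so each bed carries its own Darcy discharge and the transmissivities add.
Σ(K_i·b_i) = 925×9.53 + 1.02×1.41 + 50.0×5.93 = 9113 m²/day.
Hydraulic gradient i = Δh / L = 9.01 / 1170 = 0.007701.
Q = Σ(K_i·b_i) · W · i = 9113 × 498 × 0.007701 = 34949 m³/day.

34900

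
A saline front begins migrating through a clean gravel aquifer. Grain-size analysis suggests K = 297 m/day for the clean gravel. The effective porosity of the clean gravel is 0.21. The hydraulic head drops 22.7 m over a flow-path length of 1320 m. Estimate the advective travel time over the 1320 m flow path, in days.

Hydraulic gradient i = Δh / L = 22.7 / 1320 = 0.01720.
Darcy flux q = K · i = 297.0 × 0.01720 = 5.107 m/day.
Seepage velocity v = q / n_e = 5.107 / 0.21 = 24.32 m/day.
Travel time t = L / v = 1320 / 24.32 = 54.27 days.

54.3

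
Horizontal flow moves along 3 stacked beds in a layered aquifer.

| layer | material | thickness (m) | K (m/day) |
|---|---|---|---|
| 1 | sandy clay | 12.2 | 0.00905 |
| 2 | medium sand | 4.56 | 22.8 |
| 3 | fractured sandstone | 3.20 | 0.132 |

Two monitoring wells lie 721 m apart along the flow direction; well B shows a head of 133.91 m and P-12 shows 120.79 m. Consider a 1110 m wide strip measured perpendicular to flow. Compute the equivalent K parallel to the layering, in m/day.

Flow is parallel to layering, so each bed carries its own Darcy discharge and the transmissivities add.
Σ(K_i·b_i) = 0.00905×12.2 + 22.8×4.56 + 0.132×3.20 = 104.5 m²/day.
Total thickness b = 19.96 m, so K_eq = Σ(K_i·b_i)/b = 5.236 m/day.

5.24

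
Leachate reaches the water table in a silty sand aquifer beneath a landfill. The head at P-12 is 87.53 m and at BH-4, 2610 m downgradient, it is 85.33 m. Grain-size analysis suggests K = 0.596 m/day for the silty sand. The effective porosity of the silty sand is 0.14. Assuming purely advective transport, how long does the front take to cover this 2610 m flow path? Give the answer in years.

Hydraulic gradient i = (87.53 − 85.33) / 2610 = 2.2 / 2610 = 0.0008429.
Darcy flux q = K · i = 0.5960 × 0.0008429 = 0.0005024 m/day.
Seepage velocity v = q / n_e = 0.0005024 / 0.14 = 0.003588 m/day.
Travel time t = L / v = 2610 / 0.003588 = 7.273e+05 days = 1991 years.

1990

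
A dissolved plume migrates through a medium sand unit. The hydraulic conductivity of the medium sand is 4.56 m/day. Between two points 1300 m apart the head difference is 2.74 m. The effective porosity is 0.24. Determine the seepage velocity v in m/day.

Hydraulic gradient i = Δh / L = 2.74 / 1300 = 0.002108.
Darcy flux q = K · i = 4.560 × 0.002108 = 0.009611 m/day.
Seepage velocity v = q / n_e = 0.009611 / 0.24 = 0.04005 m/day.

0.0400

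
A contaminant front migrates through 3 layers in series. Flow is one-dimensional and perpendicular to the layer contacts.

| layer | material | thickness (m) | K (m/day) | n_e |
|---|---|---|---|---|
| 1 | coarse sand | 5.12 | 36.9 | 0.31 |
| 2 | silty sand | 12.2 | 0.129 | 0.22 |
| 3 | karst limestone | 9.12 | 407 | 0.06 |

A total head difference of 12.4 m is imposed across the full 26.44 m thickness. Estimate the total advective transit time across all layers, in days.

36.8

With flow normal to the layers, continuity requires the same specific discharge q through every layer.
Σ(b_i/K_i) = 5.12/36.9 + 12.2/0.129 + 9.12/407 = 94.73 d.
q = Δh / Σ(b_i/K_i) = 12.4 / 94.73 = 0.1309 m/day.
In each layer the seepage velocity is v_i = q/n_i, so the layer transit time is t_i = b_i·n_i / q:
  layer 1 (coarse sand): t_1 = 5.12 × 0.31 / 0.1309 = 12.13 d
  layer 2 (silty sand): t_2 = 12.2 × 0.22 / 0.1309 = 20.51 d
  layer 3 (karst limestone): t_3 = 9.12 × 0.06 / 0.1309 = 4.181 d
Total t = Σ t_i = 36.81 days.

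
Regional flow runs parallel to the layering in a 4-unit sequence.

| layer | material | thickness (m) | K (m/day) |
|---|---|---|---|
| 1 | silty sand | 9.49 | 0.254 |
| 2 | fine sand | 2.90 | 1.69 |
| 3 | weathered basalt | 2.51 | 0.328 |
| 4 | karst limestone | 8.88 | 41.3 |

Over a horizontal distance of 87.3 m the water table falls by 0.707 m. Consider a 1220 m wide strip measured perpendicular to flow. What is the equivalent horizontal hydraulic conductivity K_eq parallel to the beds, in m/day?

Flow is parallel to layering, so each bed carries its own Darcy discharge and the transmissivities add.
Σ(K_i·b_i) = 0.254×9.49 + 1.69×2.90 + 0.328×2.51 + 41.3×8.88 = 374.9 m²/day.
Total thickness b = 23.78 m, so K_eq = Σ(K_i·b_i)/b = 15.76 m/day.

15.8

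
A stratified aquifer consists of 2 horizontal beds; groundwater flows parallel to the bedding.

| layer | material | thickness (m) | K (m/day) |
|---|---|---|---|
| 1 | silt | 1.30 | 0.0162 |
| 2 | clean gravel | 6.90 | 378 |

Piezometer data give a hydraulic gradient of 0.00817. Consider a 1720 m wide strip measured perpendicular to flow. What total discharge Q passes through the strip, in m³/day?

Flow is parallel to layering, so each bed carries its own Darcy discharge and the transmissivities add.
Σ(K_i·b_i) = 0.0162×1.30 + 378×6.90 = 2608 m²/day.
Hydraulic gradient i = 0.00817.
Q = Σ(K_i·b_i) · W · i = 2608 × 1720 × 0.008170 = 36652 m³/day.

36700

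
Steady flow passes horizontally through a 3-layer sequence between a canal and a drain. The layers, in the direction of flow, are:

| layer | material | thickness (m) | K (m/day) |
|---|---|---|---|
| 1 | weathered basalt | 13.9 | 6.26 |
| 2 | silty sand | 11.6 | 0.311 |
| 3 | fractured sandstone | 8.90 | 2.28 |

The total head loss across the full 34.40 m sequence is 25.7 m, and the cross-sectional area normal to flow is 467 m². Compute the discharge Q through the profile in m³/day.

Flow is perpendicular to layering, so the layers act in series and the equivalent K is the thickness-weighted harmonic mean.
Total thickness L = 13.9 + 11.6 + 8.90 = 34.40 m.
Σ(b_i/K_i) = 13.9/6.26 + 11.6/0.311 + 8.90/2.28 = 43.42 d.
K_eq = L / Σ(b_i/K_i) = 34.40 / 43.42 = 0.7922 m/day.
Q = K_eq · A · (Δh/L) = 0.7922 × 467 × (25.7/34.40) = 276.4 m³/day.

276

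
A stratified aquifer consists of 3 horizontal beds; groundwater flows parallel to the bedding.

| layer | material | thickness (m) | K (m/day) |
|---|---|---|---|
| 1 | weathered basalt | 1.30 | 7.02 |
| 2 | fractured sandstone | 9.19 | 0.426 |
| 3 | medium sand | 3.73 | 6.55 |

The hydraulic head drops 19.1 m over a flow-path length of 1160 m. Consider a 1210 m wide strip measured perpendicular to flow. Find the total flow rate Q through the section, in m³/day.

747

Flow is parallel to layering, so each bed carries its own Darcy discharge and the transmissivities add.
Σ(K_i·b_i) = 7.02×1.30 + 0.426×9.19 + 6.55×3.73 = 37.47 m²/day.
Hydraulic gradient i = Δh / L = 19.1 / 1160 = 0.01647.
Q = Σ(K_i·b_i) · W · i = 37.47 × 1210 × 0.01647 = 746.6 m³/day.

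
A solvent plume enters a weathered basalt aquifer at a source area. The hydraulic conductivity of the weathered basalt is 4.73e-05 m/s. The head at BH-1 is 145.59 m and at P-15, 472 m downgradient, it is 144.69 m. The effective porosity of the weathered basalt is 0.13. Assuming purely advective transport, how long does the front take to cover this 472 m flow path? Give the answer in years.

21.6

Convert K: 4.73e-05 m/s × 86400 = 4.087 m/day.
Hydraulic gradient i = (145.59 − 144.69) / 472 = 0.9 / 472 = 0.001907.
Darcy flux q = K · i = 4.087 × 0.001907 = 0.007792 m/day.
Seepage velocity v = q / n_e = 0.007792 / 0.13 = 0.05994 m/day.
Travel time t = L / v = 472 / 0.05994 = 7874 days = 21.56 years.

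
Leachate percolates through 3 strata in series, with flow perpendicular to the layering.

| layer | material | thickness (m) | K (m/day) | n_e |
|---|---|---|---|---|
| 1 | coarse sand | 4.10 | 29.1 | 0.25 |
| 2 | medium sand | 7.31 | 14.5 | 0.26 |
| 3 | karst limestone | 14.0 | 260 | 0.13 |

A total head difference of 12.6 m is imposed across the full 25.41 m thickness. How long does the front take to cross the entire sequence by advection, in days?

With flow normal to the layers, continuity requires the same specific discharge q through every layer.
Σ(b_i/K_i) = 4.10/29.1 + 7.31/14.5 + 14.0/260 = 0.6989 d.
q = Δh / Σ(b_i/K_i) = 12.6 / 0.6989 = 18.03 m/day.
In each layer the seepage velocity is v_i = q/n_i, so the layer transit time is t_i = b_i·n_i / q:
  layer 1 (coarse sand): t_1 = 4.10 × 0.25 / 18.03 = 0.05685 d
  layer 2 (medium sand): t_2 = 7.31 × 0.26 / 18.03 = 0.1054 d
  layer 3 (karst limestone): t_3 = 14.0 × 0.13 / 18.03 = 0.1009 d
Total t = Σ t_i = 0.2632 days.

0.263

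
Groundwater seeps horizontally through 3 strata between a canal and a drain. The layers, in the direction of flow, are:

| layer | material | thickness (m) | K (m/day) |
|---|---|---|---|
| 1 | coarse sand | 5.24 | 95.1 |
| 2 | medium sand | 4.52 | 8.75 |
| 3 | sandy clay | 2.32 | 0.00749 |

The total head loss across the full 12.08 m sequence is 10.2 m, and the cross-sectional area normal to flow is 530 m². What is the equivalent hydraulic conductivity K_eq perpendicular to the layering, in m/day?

Flow is perpendicular to layering, so the layers act in series and the equivalent K is the thickness-weighted harmonic mean.
Total thickness L = 5.24 + 4.52 + 2.32 = 12.08 m.
Σ(b_i/K_i) = 5.24/95.1 + 4.52/8.75 + 2.32/0.00749 = 310.3 d.
K_eq = L / Σ(b_i/K_i) = 12.08 / 310.3 = 0.03893 m/day.

0.0389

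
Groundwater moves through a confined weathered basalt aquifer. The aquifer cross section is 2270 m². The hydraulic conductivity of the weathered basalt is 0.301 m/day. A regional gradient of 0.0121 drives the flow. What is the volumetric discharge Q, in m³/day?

8.27

Hydraulic gradient i = 0.0121.
Darcy's law: Q = K · A · i = 0.3010 × 2270 × 0.01210 = 8.268 m³/day.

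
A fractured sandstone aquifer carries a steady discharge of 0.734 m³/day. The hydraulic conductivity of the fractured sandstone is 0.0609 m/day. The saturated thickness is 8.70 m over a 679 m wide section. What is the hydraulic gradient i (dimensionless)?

Cross-sectional area A = 679 × 8.70 = 5907 m².
From Q = K·A·i, i = Q / (K·A) = 0.734 / (0.06090 × 5907) = 0.002040.

0.00204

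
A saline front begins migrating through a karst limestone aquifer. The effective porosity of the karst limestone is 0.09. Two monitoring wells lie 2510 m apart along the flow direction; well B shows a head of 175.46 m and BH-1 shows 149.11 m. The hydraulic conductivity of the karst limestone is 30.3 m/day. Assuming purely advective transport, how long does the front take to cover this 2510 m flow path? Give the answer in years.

1.94

Hydraulic gradient i = (175.46 − 149.11) / 2510 = 26.35 / 2510 = 0.01050.
Darcy flux q = K · i = 30.30 × 0.01050 = 0.3181 m/day.
Seepage velocity v = q / n_e = 0.3181 / 0.09 = 3.534 m/day.
Travel time t = L / v = 2510 / 3.534 = 710.2 days = 1.944 years.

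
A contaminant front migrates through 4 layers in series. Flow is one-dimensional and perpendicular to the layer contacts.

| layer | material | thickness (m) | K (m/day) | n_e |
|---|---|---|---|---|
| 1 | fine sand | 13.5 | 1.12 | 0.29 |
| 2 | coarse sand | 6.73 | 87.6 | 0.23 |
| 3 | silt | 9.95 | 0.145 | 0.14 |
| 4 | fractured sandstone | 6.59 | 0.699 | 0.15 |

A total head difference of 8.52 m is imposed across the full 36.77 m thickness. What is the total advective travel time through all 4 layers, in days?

With flow normal to the layers, continuity requires the same specific discharge q through every layer.
Σ(b_i/K_i) = 13.5/1.12 + 6.73/87.6 + 9.95/0.145 + 6.59/0.699 = 90.18 d.
q = Δh / Σ(b_i/K_i) = 8.52 / 90.18 = 0.09448 m/day.
In each layer the seepage velocity is v_i = q/n_i, so the layer transit time is t_i = b_i·n_i / q:
  layer 1 (fine sand): t_1 = 13.5 × 0.29 / 0.09448 = 41.44 d
  layer 2 (coarse sand): t_2 = 6.73 × 0.23 / 0.09448 = 16.38 d
  layer 3 (silt): t_3 = 9.95 × 0.14 / 0.09448 = 14.74 d
  layer 4 (fractured sandstone): t_4 = 6.59 × 0.15 / 0.09448 = 10.46 d
Total t = Σ t_i = 83.03 days.

83.0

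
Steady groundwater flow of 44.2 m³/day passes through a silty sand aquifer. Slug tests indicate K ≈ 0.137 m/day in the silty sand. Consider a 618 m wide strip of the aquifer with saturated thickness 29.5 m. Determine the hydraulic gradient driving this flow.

Cross-sectional area A = 618 × 29.5 = 18231 m².
From Q = K·A·i, i = Q / (K·A) = 44.2 / (0.1370 × 18231) = 0.01770.

0.0177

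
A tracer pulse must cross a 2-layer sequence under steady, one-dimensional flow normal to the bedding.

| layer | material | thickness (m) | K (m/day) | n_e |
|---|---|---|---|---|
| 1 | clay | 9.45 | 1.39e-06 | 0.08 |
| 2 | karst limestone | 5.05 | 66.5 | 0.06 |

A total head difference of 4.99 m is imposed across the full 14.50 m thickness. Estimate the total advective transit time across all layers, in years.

With flow normal to the layers, continuity requires the same specific discharge q through every layer.
Σ(b_i/K_i) = 9.45/1.39e-06 + 5.05/66.5 = 6.799e+06 d.
q = Δh / Σ(b_i/K_i) = 4.99 / 6.799e+06 = 7.340e-07 m/day.
In each layer the seepage velocity is v_i = q/n_i, so the layer transit time is t_i = b_i·n_i / q:
  layer 1 (clay): t_1 = 9.45 × 0.08 / 7.340e-07 = 1.030e+06 d
  layer 2 (karst limestone): t_2 = 5.05 × 0.06 / 7.340e-07 = 4.128e+05 d
Total t = Σ t_i = 1.443e+06 days = 3950 years.

3950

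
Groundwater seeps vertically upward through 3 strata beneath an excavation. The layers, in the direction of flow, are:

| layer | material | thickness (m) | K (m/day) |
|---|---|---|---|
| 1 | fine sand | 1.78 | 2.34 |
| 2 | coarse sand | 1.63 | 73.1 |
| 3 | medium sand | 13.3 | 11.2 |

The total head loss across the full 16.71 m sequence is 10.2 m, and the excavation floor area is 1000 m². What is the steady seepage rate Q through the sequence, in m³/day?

Flow is perpendicular to layering, so the layers act in series and the equivalent K is the thickness-weighted harmonic mean.
Total thickness L = 1.78 + 1.63 + 13.3 = 16.71 m.
Σ(b_i/K_i) = 1.78/2.34 + 1.63/73.1 + 13.3/11.2 = 1.970 d.
K_eq = L / Σ(b_i/K_i) = 16.71 / 1.970 = 8.480 m/day.
Q = K_eq · A · (Δh/L) = 8.480 × 1000 × (10.2/16.71) = 5176 m³/day.

5180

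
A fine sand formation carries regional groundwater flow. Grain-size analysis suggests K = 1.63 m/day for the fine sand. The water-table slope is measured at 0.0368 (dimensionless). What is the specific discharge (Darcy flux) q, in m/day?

0.0600

Hydraulic gradient i = 0.0368.
Specific discharge q = K · i = 1.630 × 0.03680 = 0.05998 m/day.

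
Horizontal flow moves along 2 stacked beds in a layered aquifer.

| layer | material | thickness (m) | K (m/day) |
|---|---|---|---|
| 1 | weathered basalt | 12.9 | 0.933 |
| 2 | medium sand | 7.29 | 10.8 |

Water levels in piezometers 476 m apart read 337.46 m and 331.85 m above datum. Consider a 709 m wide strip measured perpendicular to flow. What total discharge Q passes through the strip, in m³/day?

Flow is parallel to layering, so each bed carries its own Darcy discharge and the transmissivities add.
Σ(K_i·b_i) = 0.933×12.9 + 10.8×7.29 = 90.77 m²/day.
Hydraulic gradient i = (337.46 − 331.85) / 476 = 5.61 / 476 = 0.01179.
Q = Σ(K_i·b_i) · W · i = 90.77 × 709 × 0.01179 = 758.5 m³/day.

758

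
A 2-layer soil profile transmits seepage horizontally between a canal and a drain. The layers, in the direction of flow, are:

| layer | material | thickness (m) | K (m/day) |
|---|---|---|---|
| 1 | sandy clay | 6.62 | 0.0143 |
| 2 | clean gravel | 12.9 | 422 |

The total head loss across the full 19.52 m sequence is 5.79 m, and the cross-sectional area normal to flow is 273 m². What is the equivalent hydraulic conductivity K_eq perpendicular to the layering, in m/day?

0.0422

Flow is perpendicular to layering, so the layers act in series and the equivalent K is the thickness-weighted harmonic mean.
Total thickness L = 6.62 + 12.9 = 19.52 m.
Σ(b_i/K_i) = 6.62/0.0143 + 12.9/422 = 463.0 d.
K_eq = L / Σ(b_i/K_i) = 19.52 / 463.0 = 0.04216 m/day.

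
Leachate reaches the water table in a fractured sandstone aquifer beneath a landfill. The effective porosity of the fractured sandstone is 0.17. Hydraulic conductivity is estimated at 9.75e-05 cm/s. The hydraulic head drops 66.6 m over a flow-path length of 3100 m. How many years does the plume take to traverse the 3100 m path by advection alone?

797

Convert K: 9.75e-05 cm/s × 864 = 0.08424 m/day.
Hydraulic gradient i = Δh / L = 66.6 / 3100 = 0.02148.
Darcy flux q = K · i = 0.08424 × 0.02148 = 0.001810 m/day.
Seepage velocity v = q / n_e = 0.001810 / 0.17 = 0.01065 m/day.
Travel time t = L / v = 3100 / 0.01065 = 2.912e+05 days = 797.2 years.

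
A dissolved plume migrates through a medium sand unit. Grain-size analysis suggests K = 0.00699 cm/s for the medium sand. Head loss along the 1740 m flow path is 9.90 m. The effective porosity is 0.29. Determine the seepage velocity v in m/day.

Convert K: 0.00699 cm/s × 864 = 6.039 m/day.
Hydraulic gradient i = Δh / L = 9.90 / 1740 = 0.005690.
Darcy flux q = K · i = 6.039 × 0.005690 = 0.03436 m/day.
Seepage velocity v = q / n_e = 0.03436 / 0.29 = 0.1185 m/day.

0.118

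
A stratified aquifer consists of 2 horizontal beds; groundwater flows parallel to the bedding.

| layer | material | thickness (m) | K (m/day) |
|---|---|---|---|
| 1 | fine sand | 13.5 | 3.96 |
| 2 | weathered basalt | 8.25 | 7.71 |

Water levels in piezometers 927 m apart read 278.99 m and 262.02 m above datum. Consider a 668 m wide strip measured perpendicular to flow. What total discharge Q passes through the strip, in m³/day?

Flow is parallel to layering, so each bed carries its own Darcy discharge and the transmissivities add.
Σ(K_i·b_i) = 3.96×13.5 + 7.71×8.25 = 117.1 m²/day.
Hydraulic gradient i = (278.99 − 262.02) / 927 = 16.97 / 927 = 0.01831.
Q = Σ(K_i·b_i) · W · i = 117.1 × 668 × 0.01831 = 1432 m³/day.

1430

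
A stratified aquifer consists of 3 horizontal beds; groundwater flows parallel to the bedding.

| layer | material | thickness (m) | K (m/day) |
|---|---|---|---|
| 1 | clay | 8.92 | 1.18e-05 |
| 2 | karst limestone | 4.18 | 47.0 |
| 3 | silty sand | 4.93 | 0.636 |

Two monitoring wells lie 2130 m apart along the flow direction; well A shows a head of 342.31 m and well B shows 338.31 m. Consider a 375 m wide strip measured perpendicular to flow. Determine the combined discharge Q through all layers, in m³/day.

Flow is parallel to layering, so each bed carries its own Darcy discharge and the transmissivities add.
Σ(K_i·b_i) = 1.18e-05×8.92 + 47.0×4.18 + 0.636×4.93 = 199.6 m²/day.
Hydraulic gradient i = (342.31 − 338.31) / 2130 = 4 / 2130 = 0.001878.
Q = Σ(K_i·b_i) · W · i = 199.6 × 375 × 0.001878 = 140.6 m³/day.

141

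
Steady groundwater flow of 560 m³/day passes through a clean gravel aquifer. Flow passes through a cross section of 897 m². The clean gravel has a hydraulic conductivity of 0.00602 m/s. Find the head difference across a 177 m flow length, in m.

0.212

Convert K: 0.00602 m/s × 86400 = 520.1 m/day.
From Q = K·A·i, i = Q / (K·A) = 560 / (520.1 × 897.0) = 0.001200.
Head loss Δh = i · L = 0.001200 × 177 = 0.2125 m.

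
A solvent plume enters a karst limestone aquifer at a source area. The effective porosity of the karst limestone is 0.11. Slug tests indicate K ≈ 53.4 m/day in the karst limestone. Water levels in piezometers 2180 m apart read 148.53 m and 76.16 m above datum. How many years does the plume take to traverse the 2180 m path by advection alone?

Hydraulic gradient i = (148.53 − 76.16) / 2180 = 72.37 / 2180 = 0.03320.
Darcy flux q = K · i = 53.40 × 0.03320 = 1.773 m/day.
Seepage velocity v = q / n_e = 1.773 / 0.11 = 16.12 m/day.
Travel time t = L / v = 2180 / 16.12 = 135.3 days = 0.3704 years.

0.370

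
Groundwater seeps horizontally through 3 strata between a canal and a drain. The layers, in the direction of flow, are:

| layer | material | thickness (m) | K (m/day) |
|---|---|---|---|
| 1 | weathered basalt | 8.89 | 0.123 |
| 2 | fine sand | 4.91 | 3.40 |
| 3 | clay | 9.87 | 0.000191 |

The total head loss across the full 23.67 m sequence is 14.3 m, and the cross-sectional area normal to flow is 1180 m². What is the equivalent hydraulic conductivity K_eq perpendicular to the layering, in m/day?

0.000457

Flow is perpendicular to layering, so the layers act in series and the equivalent K is the thickness-weighted harmonic mean.
Total thickness L = 8.89 + 4.91 + 9.87 = 23.67 m.
Σ(b_i/K_i) = 8.89/0.123 + 4.91/3.40 + 9.87/0.000191 = 51749 d.
K_eq = L / Σ(b_i/K_i) = 23.67 / 51749 = 0.0004574 m/day.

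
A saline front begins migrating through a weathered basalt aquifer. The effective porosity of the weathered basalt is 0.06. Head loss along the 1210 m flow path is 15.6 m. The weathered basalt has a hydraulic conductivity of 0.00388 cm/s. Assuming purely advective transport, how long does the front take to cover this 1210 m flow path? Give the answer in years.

4.60

Convert K: 0.00388 cm/s × 864 = 3.352 m/day.
Hydraulic gradient i = Δh / L = 15.6 / 1210 = 0.01289.
Darcy flux q = K · i = 3.352 × 0.01289 = 0.04322 m/day.
Seepage velocity v = q / n_e = 0.04322 / 0.06 = 0.7203 m/day.
Travel time t = L / v = 1210 / 0.7203 = 1680 days = 4.599 years.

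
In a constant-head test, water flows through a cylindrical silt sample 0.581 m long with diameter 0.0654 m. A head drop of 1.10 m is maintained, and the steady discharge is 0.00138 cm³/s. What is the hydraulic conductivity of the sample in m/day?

0.0187

Cross-sectional area A = π·(d/2)² = π × (0.0654/2)² = 0.003359 m².
Convert discharge: 0.00138 cm³/s = 1.380e-09 m³/s.
Darcy's law rearranged: K = Q·L / (A·Δh) = 1.380e-09 × 0.581 / (0.003359 × 1.10) = 2.170e-07 m/s = 0.01875 m/day.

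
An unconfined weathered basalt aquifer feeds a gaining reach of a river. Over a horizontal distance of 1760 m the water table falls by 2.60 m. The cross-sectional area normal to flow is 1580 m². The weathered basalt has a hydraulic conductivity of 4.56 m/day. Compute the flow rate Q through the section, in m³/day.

10.6

Hydraulic gradient i = Δh / L = 2.60 / 1760 = 0.001477.
Darcy's law: Q = K · A · i = 4.560 × 1580 × 0.001477 = 10.64 m³/day.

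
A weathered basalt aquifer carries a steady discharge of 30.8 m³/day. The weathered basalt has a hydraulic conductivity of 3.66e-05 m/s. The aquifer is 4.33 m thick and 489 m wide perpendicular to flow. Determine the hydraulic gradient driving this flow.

0.00460

Convert K: 3.66e-05 m/s × 86400 = 3.162 m/day.
Cross-sectional area A = 489 × 4.33 = 2117 m².
From Q = K·A·i, i = Q / (K·A) = 30.8 / (3.162 × 2117) = 0.004600.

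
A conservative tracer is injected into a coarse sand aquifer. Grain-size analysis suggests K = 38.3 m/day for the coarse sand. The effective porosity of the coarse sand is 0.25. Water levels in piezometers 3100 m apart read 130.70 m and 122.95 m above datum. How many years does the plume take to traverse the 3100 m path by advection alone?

Hydraulic gradient i = (130.70 − 122.95) / 3100 = 7.75 / 3100 = 0.002500.
Darcy flux q = K · i = 38.30 × 0.002500 = 0.09575 m/day.
Seepage velocity v = q / n_e = 0.09575 / 0.25 = 0.3830 m/day.
Travel time t = L / v = 3100 / 0.3830 = 8094 days = 22.16 years.

22.2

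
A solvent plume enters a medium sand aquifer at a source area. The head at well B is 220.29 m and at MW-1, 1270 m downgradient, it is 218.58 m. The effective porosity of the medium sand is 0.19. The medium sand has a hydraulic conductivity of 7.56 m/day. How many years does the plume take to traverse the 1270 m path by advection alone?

Hydraulic gradient i = (220.29 − 218.58) / 1270 = 1.71 / 1270 = 0.001346.
Darcy flux q = K · i = 7.560 × 0.001346 = 0.01018 m/day.
Seepage velocity v = q / n_e = 0.01018 / 0.19 = 0.05357 m/day.
Travel time t = L / v = 1270 / 0.05357 = 23705 days = 64.90 years.

64.9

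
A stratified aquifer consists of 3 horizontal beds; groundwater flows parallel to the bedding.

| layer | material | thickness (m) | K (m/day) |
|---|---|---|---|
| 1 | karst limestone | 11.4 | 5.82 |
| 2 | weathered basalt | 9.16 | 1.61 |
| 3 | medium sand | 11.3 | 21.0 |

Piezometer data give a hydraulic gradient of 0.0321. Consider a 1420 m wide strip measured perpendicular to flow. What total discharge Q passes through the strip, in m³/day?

Flow is parallel to layering, so each bed carries its own Darcy discharge and the transmissivities add.
Σ(K_i·b_i) = 5.82×11.4 + 1.61×9.16 + 21.0×11.3 = 318.4 m²/day.
Hydraulic gradient i = 0.0321.
Q = Σ(K_i·b_i) · W · i = 318.4 × 1420 × 0.03210 = 14513 m³/day.

14500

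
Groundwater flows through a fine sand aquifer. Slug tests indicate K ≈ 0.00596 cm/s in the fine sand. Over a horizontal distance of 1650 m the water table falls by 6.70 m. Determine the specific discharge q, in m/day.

0.0209

Convert K: 0.00596 cm/s × 864 = 5.149 m/day.
Hydraulic gradient i = Δh / L = 6.70 / 1650 = 0.004061.
Specific discharge q = K · i = 5.149 × 0.004061 = 0.02091 m/day.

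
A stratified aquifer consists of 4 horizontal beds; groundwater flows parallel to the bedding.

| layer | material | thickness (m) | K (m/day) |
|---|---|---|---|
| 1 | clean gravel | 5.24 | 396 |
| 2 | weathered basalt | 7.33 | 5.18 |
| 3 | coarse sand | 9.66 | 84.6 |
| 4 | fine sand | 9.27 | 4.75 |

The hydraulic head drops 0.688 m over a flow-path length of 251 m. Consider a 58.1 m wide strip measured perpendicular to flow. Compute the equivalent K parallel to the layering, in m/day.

Flow is parallel to layering, so each bed carries its own Darcy discharge and the transmissivities add.
Σ(K_i·b_i) = 396×5.24 + 5.18×7.33 + 84.6×9.66 + 4.75×9.27 = 2974 m²/day.
Total thickness b = 31.50 m, so K_eq = Σ(K_i·b_i)/b = 94.42 m/day.

94.4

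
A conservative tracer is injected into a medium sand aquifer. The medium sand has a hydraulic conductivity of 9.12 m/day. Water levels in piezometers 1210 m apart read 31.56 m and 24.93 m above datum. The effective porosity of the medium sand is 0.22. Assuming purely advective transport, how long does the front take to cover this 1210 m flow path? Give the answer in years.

14.6

Hydraulic gradient i = (31.56 − 24.93) / 1210 = 6.63 / 1210 = 0.005479.
Darcy flux q = K · i = 9.120 × 0.005479 = 0.04997 m/day.
Seepage velocity v = q / n_e = 0.04997 / 0.22 = 0.2271 m/day.
Travel time t = L / v = 1210 / 0.2271 = 5327 days = 14.58 years.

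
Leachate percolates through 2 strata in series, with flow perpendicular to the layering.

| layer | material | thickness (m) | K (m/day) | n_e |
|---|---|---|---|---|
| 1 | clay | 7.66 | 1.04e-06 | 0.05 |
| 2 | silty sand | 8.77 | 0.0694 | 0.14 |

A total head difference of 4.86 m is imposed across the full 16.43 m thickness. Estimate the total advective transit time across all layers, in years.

With flow normal to the layers, continuity requires the same specific discharge q through every layer.
Σ(b_i/K_i) = 7.66/1.04e-06 + 8.77/0.0694 = 7.366e+06 d.
q = Δh / Σ(b_i/K_i) = 4.86 / 7.366e+06 = 6.598e-07 m/day.
In each layer the seepage velocity is v_i = q/n_i, so the layer transit time is t_i = b_i·n_i / q:
  layer 1 (clay): t_1 = 7.66 × 0.05 / 6.598e-07 = 5.805e+05 d
  layer 2 (silty sand): t_2 = 8.77 × 0.14 / 6.598e-07 = 1.861e+06 d
Total t = Σ t_i = 2.441e+06 days = 6684 years.

6680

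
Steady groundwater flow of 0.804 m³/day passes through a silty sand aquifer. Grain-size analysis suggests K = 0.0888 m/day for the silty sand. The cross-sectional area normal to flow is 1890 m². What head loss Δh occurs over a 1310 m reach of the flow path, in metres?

From Q = K·A·i, i = Q / (K·A) = 0.804 / (0.08880 × 1890) = 0.004791.
Head loss Δh = i · L = 0.004791 × 1310 = 6.276 m.

6.28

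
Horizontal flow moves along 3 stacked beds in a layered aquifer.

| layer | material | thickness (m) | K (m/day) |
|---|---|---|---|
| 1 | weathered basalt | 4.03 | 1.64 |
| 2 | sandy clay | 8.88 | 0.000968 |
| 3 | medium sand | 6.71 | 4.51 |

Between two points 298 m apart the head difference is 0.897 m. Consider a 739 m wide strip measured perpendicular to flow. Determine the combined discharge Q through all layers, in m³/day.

Flow is parallel to layering, so each bed carries its own Darcy discharge and the transmissivities add.
Σ(K_i·b_i) = 1.64×4.03 + 0.000968×8.88 + 4.51×6.71 = 36.88 m²/day.
Hydraulic gradient i = Δh / L = 0.897 / 298 = 0.003010.
Q = Σ(K_i·b_i) · W · i = 36.88 × 739 × 0.003010 = 82.04 m³/day.

82.0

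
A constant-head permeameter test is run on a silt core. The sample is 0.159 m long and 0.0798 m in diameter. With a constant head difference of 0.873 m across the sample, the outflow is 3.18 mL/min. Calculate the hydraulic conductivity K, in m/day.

0.167

Cross-sectional area A = π·(d/2)² = π × (0.0798/2)² = 0.005001 m².
Convert discharge: 3.18 mL/min = 5.300e-08 m³/s.
Darcy's law rearranged: K = Q·L / (A·Δh) = 5.300e-08 × 0.159 / (0.005001 × 0.873) = 1.930e-06 m/s = 0.1668 m/day.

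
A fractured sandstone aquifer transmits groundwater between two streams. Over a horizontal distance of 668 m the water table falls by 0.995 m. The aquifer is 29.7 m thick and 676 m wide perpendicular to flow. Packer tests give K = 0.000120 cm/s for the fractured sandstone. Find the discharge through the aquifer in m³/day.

3.10

Convert K: 0.000120 cm/s × 864 = 0.1037 m/day.
Cross-sectional area A = 676 × 29.7 = 20077 m².
Hydraulic gradient i = Δh / L = 0.995 / 668 = 0.001490.
Darcy's law: Q = K · A · i = 0.1037 × 20077 × 0.001490 = 3.101 m³/day.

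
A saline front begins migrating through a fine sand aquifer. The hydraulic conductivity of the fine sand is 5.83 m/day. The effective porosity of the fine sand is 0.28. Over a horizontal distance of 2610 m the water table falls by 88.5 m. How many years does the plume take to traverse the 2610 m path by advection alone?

10.1

Hydraulic gradient i = Δh / L = 88.5 / 2610 = 0.03391.
Darcy flux q = K · i = 5.830 × 0.03391 = 0.1977 m/day.
Seepage velocity v = q / n_e = 0.1977 / 0.28 = 0.7060 m/day.
Travel time t = L / v = 2610 / 0.7060 = 3697 days = 10.12 years.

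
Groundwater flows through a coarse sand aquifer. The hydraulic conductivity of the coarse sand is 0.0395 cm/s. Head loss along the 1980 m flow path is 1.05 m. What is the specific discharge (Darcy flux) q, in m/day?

0.0181

Convert K: 0.0395 cm/s × 864 = 34.13 m/day.
Hydraulic gradient i = Δh / L = 1.05 / 1980 = 0.0005303.
Specific discharge q = K · i = 34.13 × 0.0005303 = 0.01810 m/day.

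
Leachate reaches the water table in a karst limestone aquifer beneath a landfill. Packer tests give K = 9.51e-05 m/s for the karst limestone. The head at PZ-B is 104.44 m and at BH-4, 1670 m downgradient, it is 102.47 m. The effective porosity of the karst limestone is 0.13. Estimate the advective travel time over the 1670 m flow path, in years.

61.3

Convert K: 9.51e-05 m/s × 86400 = 8.217 m/day.
Hydraulic gradient i = (104.44 − 102.47) / 1670 = 1.97 / 1670 = 0.001180.
Darcy flux q = K · i = 8.217 × 0.001180 = 0.009693 m/day.
Seepage velocity v = q / n_e = 0.009693 / 0.13 = 0.07456 m/day.
Travel time t = L / v = 1670 / 0.07456 = 22398 days = 61.32 years.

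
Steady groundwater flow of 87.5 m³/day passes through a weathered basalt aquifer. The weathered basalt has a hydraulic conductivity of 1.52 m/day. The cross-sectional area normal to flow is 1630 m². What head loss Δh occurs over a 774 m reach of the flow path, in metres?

27.3

From Q = K·A·i, i = Q / (K·A) = 87.5 / (1.520 × 1630) = 0.03532.
Head loss Δh = i · L = 0.03532 × 774 = 27.33 m.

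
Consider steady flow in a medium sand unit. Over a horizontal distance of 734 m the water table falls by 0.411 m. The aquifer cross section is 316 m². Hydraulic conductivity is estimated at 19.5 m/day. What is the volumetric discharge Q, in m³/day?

3.45

Hydraulic gradient i = Δh / L = 0.411 / 734 = 0.0005599.
Darcy's law: Q = K · A · i = 19.50 × 316.0 × 0.0005599 = 3.450 m³/day.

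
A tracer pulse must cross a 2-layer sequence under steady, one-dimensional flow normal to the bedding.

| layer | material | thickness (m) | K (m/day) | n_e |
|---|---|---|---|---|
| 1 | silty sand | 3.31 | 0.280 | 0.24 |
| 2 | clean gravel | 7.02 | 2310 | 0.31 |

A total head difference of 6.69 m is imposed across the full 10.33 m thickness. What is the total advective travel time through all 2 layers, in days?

5.25

With flow normal to the layers, continuity requires the same specific discharge q through every layer.
Σ(b_i/K_i) = 3.31/0.280 + 7.02/2310 = 11.82 d.
q = Δh / Σ(b_i/K_i) = 6.69 / 11.82 = 0.5658 m/day.
In each layer the seepage velocity is v_i = q/n_i, so the layer transit time is t_i = b_i·n_i / q:
  layer 1 (silty sand): t_1 = 3.31 × 0.24 / 0.5658 = 1.404 d
  layer 2 (clean gravel): t_2 = 7.02 × 0.31 / 0.5658 = 3.846 d
Total t = Σ t_i = 5.250 days.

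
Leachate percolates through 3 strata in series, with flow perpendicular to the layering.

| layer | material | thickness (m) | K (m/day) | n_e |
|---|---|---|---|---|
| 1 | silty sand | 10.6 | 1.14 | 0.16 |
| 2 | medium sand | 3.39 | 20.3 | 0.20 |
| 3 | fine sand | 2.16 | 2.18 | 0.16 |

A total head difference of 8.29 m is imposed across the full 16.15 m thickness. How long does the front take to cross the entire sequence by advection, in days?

3.43

With flow normal to the layers, continuity requires the same specific discharge q through every layer.
Σ(b_i/K_i) = 10.6/1.14 + 3.39/20.3 + 2.16/2.18 = 10.46 d.
q = Δh / Σ(b_i/K_i) = 8.29 / 10.46 = 0.7928 m/day.
In each layer the seepage velocity is v_i = q/n_i, so the layer transit time is t_i = b_i·n_i / q:
  layer 1 (silty sand): t_1 = 10.6 × 0.16 / 0.7928 = 2.139 d
  layer 2 (medium sand): t_2 = 3.39 × 0.20 / 0.7928 = 0.8552 d
  layer 3 (fine sand): t_3 = 2.16 × 0.16 / 0.7928 = 0.4359 d
Total t = Σ t_i = 3.430 days.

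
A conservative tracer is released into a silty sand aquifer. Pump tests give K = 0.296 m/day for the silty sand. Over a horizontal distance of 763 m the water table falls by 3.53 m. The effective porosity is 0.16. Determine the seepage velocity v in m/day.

0.00856

Hydraulic gradient i = Δh / L = 3.53 / 763 = 0.004626.
Darcy flux q = K · i = 0.2960 × 0.004626 = 0.001369 m/day.
Seepage velocity v = q / n_e = 0.001369 / 0.16 = 0.008559 m/day.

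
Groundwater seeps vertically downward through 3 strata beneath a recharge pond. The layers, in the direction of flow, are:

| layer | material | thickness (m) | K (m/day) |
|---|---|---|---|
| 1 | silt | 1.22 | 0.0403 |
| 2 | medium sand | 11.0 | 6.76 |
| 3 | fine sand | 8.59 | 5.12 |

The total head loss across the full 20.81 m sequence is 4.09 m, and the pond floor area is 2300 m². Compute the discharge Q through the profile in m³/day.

Flow is perpendicular to layering, so the layers act in series and the equivalent K is the thickness-weighted harmonic mean.
Total thickness L = 1.22 + 11.0 + 8.59 = 20.81 m.
Σ(b_i/K_i) = 1.22/0.0403 + 11.0/6.76 + 8.59/5.12 = 33.58 d.
K_eq = L / Σ(b_i/K_i) = 20.81 / 33.58 = 0.6198 m/day.
Q = K_eq · A · (Δh/L) = 0.6198 × 2300 × (4.09/20.81) = 280.2 m³/day.

280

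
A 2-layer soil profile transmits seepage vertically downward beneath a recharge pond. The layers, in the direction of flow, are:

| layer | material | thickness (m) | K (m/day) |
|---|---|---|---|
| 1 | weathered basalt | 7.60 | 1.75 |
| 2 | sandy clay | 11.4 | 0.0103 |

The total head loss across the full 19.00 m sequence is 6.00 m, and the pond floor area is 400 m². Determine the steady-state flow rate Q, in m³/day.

2.16

Flow is perpendicular to layering, so the layers act in series and the equivalent K is the thickness-weighted harmonic mean.
Total thickness L = 7.60 + 11.4 = 19.00 m.
Σ(b_i/K_i) = 7.60/1.75 + 11.4/0.0103 = 1111 d.
K_eq = L / Σ(b_i/K_i) = 19.00 / 1111 = 0.01710 m/day.
Q = K_eq · A · (Δh/L) = 0.01710 × 400 × (6.00/19.00) = 2.160 m³/day.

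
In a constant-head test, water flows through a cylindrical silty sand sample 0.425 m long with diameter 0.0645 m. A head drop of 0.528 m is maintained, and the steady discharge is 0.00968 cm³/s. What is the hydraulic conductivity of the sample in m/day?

Cross-sectional area A = π·(d/2)² = π × (0.0645/2)² = 0.003267 m².
Convert discharge: 0.00968 cm³/s = 9.680e-09 m³/s.
Darcy's law rearranged: K = Q·L / (A·Δh) = 9.680e-09 × 0.425 / (0.003267 × 0.528) = 2.385e-06 m/s = 0.2060 m/day.

0.206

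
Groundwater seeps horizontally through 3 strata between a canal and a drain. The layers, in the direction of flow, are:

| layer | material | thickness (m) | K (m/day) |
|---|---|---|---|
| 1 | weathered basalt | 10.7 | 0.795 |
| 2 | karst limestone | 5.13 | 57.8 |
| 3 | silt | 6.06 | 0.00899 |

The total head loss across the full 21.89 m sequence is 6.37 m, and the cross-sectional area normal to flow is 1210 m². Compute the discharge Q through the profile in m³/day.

11.2

Flow is perpendicular to layering, so the layers act in series and the equivalent K is the thickness-weighted harmonic mean.
Total thickness L = 10.7 + 5.13 + 6.06 = 21.89 m.
Σ(b_i/K_i) = 10.7/0.795 + 5.13/57.8 + 6.06/0.00899 = 687.6 d.
K_eq = L / Σ(b_i/K_i) = 21.89 / 687.6 = 0.03183 m/day.
Q = K_eq · A · (Δh/L) = 0.03183 × 1210 × (6.37/21.89) = 11.21 m³/day.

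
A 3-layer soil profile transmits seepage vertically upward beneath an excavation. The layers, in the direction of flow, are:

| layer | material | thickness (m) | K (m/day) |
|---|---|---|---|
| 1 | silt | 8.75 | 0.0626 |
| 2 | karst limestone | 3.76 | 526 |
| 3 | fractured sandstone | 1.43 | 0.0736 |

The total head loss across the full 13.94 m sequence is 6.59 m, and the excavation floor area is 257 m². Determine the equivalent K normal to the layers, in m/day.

0.0876

Flow is perpendicular to layering, so the layers act in series and the equivalent K is the thickness-weighted harmonic mean.
Total thickness L = 8.75 + 3.76 + 1.43 = 13.94 m.
Σ(b_i/K_i) = 8.75/0.0626 + 3.76/526 + 1.43/0.0736 = 159.2 d.
K_eq = L / Σ(b_i/K_i) = 13.94 / 159.2 = 0.08756 m/day.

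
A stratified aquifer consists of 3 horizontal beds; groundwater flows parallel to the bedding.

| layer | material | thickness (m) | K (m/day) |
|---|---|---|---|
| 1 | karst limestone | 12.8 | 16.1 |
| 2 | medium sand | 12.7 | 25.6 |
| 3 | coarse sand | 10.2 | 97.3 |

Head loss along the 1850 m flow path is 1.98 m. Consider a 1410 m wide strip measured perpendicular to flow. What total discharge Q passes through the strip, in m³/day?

2300

Flow is parallel to layering, so each bed carries its own Darcy discharge and the transmissivities add.
Σ(K_i·b_i) = 16.1×12.8 + 25.6×12.7 + 97.3×10.2 = 1524 m²/day.
Hydraulic gradient i = Δh / L = 1.98 / 1850 = 0.001070.
Q = Σ(K_i·b_i) · W · i = 1524 × 1410 × 0.001070 = 2299 m³/day.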